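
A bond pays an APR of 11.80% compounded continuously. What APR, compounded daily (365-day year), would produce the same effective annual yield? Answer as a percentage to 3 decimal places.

EAR under continuous compounding: e^0.1180 − 1 = 0.125244.
Solve (1 + r/365)^365 = 1.125244: r/365 = 1.125244^(1/365) − 1 = 0.000323, so r = 0.118019 = 11.802%.

11.802%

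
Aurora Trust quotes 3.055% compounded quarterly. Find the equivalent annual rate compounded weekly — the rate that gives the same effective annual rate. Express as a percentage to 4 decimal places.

3.0443%

EAR = (1 + 0.03055/4)^4 − 1 = 0.030902.
Solve (1 + r/52)^52 = 1.030902: r/52 = 1.030902^(1/52) − 1 = 0.000585, so r = 0.030443 = 3.0443%.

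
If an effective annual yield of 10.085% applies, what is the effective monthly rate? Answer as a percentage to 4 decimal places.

0.8039%

The per-month rate i satisfies (1 + i)^12 = 1 + 0.10085.
i = 1.10085^(1/12) − 1 = 0.0080390 = 0.8039%.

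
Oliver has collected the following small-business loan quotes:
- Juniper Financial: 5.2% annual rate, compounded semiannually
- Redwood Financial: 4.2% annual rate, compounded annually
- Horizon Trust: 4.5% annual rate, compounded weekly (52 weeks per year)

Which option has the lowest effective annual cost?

Redwood Financial

Juniper Financial: (1 + 0.052/2)^2 − 1 = 5.268%
Redwood Financial: compounded annually, EAR = 4.200%
Horizon Trust: (1 + 0.045/52)^52 − 1 = 4.601%
The lowest effective annual rate is Redwood Financial at 4.200%.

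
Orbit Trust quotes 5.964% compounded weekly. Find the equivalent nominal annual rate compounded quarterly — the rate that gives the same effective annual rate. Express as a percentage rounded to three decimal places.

EAR = (1 + 0.05964/52)^52 − 1 = 0.061418.
Solve (1 + r/4)^4 = 1.061418: r/4 = 1.061418^(1/4) − 1 = 0.015013, so r = 0.060052 = 6.005%.

6.005%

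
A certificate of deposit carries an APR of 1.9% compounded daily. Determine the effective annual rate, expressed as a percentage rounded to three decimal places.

1.918%

EAR = (1 + 0.019/365)^365 − 1.
= (1 + 0.000052)^365 − 1 = 1.019181 − 1 = 1.918%.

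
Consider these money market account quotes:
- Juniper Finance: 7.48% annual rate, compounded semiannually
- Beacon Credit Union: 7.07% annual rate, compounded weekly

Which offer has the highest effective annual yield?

Juniper Finance

Juniper Finance: (1 + 0.0748/2)^2 − 1 = 7.620%
Beacon Credit Union: (1 + 0.0707/52)^52 − 1 = 7.321%
The highest effective annual rate is Juniper Finance at 7.620%.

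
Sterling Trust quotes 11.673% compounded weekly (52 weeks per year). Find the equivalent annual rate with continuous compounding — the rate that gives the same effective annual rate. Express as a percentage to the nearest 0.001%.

EAR = (1 + 0.11673/52)^52 − 1 = 0.123669.
Equivalent continuous rate: r = ln(1 + 0.123669) = 0.116599 = 11.660%.

11.660%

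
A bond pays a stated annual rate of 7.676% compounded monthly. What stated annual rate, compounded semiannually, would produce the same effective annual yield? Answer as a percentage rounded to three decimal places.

7.800%

EAR = (1 + 0.07676/12)^12 − 1 = 0.079519.
Solve (1 + r/2)^2 = 1.079519: r/2 = 1.079519^(1/2) − 1 = 0.038999, so r = 0.077998 = 7.800%.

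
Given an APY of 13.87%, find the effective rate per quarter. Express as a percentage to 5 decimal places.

The per-quarter rate i satisfies (1 + i)^4 = 1 + 0.1387.
i = 1.1387^(1/4) − 1 = 0.0330048 = 3.30048%.

3.30048%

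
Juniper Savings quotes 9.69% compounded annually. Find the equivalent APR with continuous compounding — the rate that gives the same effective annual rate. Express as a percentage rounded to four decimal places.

Compounded annually, EAR = nominal = 0.096900.
Equivalent continuous rate: r = ln(1 + 0.096900) = 0.092488 = 9.2488%.

9.2488%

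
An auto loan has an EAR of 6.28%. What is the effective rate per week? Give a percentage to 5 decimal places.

0.11720%

The per-week rate i satisfies (1 + i)^52 = 1 + 0.0628.
i = 1.0628^(1/52) − 1 = 0.0011720 = 0.11720%.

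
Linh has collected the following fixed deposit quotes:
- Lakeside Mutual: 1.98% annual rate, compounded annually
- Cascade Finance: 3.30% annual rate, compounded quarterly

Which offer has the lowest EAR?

Lakeside Mutual: compounded annually, EAR = 1.980%
Cascade Finance: (1 + 0.0330/4)^4 − 1 = 3.341%
The lowest effective annual rate is Lakeside Mutual at 1.980%.

Lakeside Mutual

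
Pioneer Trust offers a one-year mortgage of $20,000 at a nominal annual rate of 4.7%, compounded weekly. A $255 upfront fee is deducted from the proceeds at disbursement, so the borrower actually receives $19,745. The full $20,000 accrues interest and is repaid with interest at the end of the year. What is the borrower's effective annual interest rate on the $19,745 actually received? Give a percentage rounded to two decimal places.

6.16%

Amount owed after one year: 20,000 × (1 + 0.047/52)^52 = 20,000 × 1.048100 = $20,962.00.
Effective rate on net proceeds: 20,962.00 / 19,745 − 1 = 0.061636 = 6.16%.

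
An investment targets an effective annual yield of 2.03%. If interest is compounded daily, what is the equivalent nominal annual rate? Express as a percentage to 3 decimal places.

2.010%

(1 + r/365)^365 − 1 = 0.0203, so 1 + r/365 = 1.0203^(1/365).
r/365 = 0.000055, so r = 0.020097 = 2.010%.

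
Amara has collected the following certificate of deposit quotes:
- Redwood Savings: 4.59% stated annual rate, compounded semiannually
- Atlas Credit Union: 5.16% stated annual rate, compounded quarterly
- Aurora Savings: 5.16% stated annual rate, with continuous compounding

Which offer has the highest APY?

Aurora Savings

Redwood Savings: (1 + 0.0459/2)^2 − 1 = 4.643%
Atlas Credit Union: (1 + 0.0516/4)^4 − 1 = 5.261%
Aurora Savings: e^0.0516 − 1 = 5.295%
The highest effective annual rate is Aurora Savings at 5.295%.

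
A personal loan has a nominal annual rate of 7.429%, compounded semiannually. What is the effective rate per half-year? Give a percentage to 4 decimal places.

With a nominal annual rate compounded semiannually, the periodic rate is the nominal rate divided by 2.
i = 0.07429 / 2 = 0.0371450 = 3.7145%.

3.7145%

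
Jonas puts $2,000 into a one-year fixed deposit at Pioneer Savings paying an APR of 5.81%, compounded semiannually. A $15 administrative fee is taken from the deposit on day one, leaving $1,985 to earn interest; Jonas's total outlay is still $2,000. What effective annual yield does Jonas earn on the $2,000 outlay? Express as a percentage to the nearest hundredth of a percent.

5.10%

Value after one year: 1,985 × (1 + 0.0581/2)^2 = 1,985 × 1.058944 = $2,102.00.
Effective yield on the $2,000 outlay: 2,102.00 / 2,000 − 1 = 0.051002 = 5.10%.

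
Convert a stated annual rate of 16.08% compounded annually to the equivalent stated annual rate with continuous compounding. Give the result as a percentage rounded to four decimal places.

14.9109%

Compounded annually, EAR = nominal = 0.160800.
Equivalent continuous rate: r = ln(1 + 0.160800) = 0.149109 = 14.9109%.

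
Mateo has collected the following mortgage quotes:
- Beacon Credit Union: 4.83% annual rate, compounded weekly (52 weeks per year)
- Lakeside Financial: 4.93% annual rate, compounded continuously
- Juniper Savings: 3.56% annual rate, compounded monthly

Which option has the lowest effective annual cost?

Juniper Savings

Beacon Credit Union: (1 + 0.0483/52)^52 − 1 = 4.946%
Lakeside Financial: e^0.0493 − 1 = 5.054%
Juniper Savings: (1 + 0.0356/12)^12 − 1 = 3.619%
The lowest effective annual rate is Juniper Savings at 3.619%.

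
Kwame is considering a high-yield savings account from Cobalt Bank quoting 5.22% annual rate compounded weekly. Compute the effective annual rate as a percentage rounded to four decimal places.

5.3559%

EAR = (1 + 0.0522/52)^52 − 1.
= (1 + 0.001004)^52 − 1 = 1.053559 − 1 = 5.3559%.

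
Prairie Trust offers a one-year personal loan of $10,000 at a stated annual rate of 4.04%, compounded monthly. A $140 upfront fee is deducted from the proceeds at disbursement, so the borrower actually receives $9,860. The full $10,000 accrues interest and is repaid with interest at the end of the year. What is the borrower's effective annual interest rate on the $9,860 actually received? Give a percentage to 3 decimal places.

5.594%

Amount owed after one year: 10,000 × (1 + 0.0404/12)^12 = 10,000 × 1.041157 = $10,411.57.
Effective rate on net proceeds: 10,411.57 / 9,860 − 1 = 0.055940 = 5.594%.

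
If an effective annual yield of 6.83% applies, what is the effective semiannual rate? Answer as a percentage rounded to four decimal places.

The per-half-year rate i satisfies (1 + i)^2 = 1 + 0.0683.
i = 1.0683^(1/2) − 1 = 0.0335860 = 3.3586%.

3.3586%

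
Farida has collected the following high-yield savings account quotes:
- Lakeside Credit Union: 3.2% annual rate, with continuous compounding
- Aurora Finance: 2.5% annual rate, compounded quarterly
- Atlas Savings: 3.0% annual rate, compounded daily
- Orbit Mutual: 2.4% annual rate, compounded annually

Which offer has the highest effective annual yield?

Lakeside Credit Union: e^0.032 − 1 = 3.252%
Aurora Finance: (1 + 0.025/4)^4 − 1 = 2.524%
Atlas Savings: (1 + 0.030/365)^365 − 1 = 3.045%
Orbit Mutual: compounded annually, EAR = 2.400%
The highest effective annual rate is Lakeside Credit Union at 3.252%.

Lakeside Credit Union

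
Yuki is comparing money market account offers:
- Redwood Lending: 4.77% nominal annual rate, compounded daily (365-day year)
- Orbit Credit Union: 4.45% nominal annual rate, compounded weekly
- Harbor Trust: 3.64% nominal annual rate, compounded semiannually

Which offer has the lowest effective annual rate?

Redwood Lending: (1 + 0.0477/365)^365 − 1 = 4.885%
Orbit Credit Union: (1 + 0.0445/52)^52 − 1 = 4.549%
Harbor Trust: (1 + 0.0364/2)^2 − 1 = 3.673%
The lowest effective annual rate is Harbor Trust at 3.673%.

Harbor Trust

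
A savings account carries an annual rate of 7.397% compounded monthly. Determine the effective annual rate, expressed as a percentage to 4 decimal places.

EAR = (1 + 0.07397/12)^12 − 1.
= (1 + 0.006164)^12 − 1 = 1.076530 − 1 = 7.6530%.

7.6530%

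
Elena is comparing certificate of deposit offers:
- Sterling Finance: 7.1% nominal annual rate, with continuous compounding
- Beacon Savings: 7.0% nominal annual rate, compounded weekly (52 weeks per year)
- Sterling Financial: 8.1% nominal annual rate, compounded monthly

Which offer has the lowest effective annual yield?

Sterling Finance: e^0.071 − 1 = 7.358%
Beacon Savings: (1 + 0.070/52)^52 − 1 = 7.246%
Sterling Financial: (1 + 0.081/12)^12 − 1 = 8.408%
The lowest effective annual rate is Beacon Savings at 7.246%.

Beacon Savings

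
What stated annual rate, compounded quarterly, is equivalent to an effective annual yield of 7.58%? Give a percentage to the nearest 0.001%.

7.374%

(1 + r/4)^4 − 1 = 0.0758, so 1 + r/4 = 1.0758^(1/4).
r/4 = 0.018434, so r = 0.073736 = 7.374%.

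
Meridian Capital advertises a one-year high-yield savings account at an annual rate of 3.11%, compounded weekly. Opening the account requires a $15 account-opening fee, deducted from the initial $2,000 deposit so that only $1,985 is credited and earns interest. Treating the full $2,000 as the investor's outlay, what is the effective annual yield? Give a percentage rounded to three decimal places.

Value after one year: 1,985 × (1 + 0.0311/52)^52 = 1,985 × 1.031579 = $2,047.68.
Effective yield on the $2,000 outlay: 2,047.68 / 2,000 − 1 = 0.023842 = 2.384%.

2.384%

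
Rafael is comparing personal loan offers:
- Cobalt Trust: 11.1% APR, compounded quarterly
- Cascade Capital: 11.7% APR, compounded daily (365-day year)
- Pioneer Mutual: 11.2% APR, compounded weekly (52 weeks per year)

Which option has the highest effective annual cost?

Cascade Capital

Cobalt Trust: (1 + 0.111/4)^4 − 1 = 11.571%
Cascade Capital: (1 + 0.117/365)^365 − 1 = 12.410%
Pioneer Mutual: (1 + 0.112/52)^52 − 1 = 11.838%
The highest effective annual rate is Cascade Capital at 12.410%.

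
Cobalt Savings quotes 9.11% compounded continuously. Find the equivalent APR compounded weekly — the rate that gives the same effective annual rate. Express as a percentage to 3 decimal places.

9.118%

EAR under continuous compounding: e^0.0911 − 1 = 0.095379.
Solve (1 + r/52)^52 = 1.095379: r/52 = 1.095379^(1/52) − 1 = 0.001753, so r = 0.091180 = 9.118%.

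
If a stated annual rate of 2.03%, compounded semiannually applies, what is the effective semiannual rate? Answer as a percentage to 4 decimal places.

1.0150%

With a nominal annual rate compounded semiannually, the periodic rate is the nominal rate divided by 2.
i = 0.0203 / 2 = 0.0101500 = 1.0150%.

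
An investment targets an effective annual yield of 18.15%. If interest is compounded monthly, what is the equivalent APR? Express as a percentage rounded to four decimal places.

(1 + r/12)^12 − 1 = 0.1815, so 1 + r/12 = 1.1815^(1/12).
r/12 = 0.013996, so r = 0.167949 = 16.7949%.

16.7949%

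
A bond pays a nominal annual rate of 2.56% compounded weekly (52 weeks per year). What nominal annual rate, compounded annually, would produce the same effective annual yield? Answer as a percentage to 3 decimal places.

EAR = (1 + 0.0256/52)^52 − 1 = 0.025924.
Compounded annually, the equivalent nominal rate is the EAR itself: 2.592%.

2.592%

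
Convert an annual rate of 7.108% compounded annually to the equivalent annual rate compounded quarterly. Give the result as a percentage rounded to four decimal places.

6.9260%

Compounded annually, EAR = nominal = 0.071080.
Solve (1 + r/4)^4 = 1.071080: r/4 = 1.071080^(1/4) − 1 = 0.017315, so r = 0.069260 = 6.9260%.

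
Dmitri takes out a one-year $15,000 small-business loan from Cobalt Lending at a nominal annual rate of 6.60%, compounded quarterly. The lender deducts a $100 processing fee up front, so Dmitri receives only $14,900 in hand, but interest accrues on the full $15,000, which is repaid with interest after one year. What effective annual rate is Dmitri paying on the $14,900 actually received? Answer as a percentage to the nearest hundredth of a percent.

Amount owed after one year: 15,000 × (1 + 0.0660/4)^4 = 15,000 × 1.067652 = $16,014.77.
Effective rate on net proceeds: 16,014.77 / 14,900 − 1 = 0.074817 = 7.48%.

7.48%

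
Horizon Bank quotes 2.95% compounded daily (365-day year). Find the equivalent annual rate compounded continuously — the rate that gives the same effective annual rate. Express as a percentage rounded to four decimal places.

2.9499%

EAR = (1 + 0.0295/365)^365 − 1 = 0.029938.
Equivalent continuous rate: r = ln(1 + 0.029938) = 0.029499 = 2.9499%.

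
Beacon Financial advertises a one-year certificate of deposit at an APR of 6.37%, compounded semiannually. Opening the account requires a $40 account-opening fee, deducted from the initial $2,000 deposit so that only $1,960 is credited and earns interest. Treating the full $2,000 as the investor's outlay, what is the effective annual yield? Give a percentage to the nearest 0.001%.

4.342%

Value after one year: 1,960 × (1 + 0.0637/2)^2 = 1,960 × 1.064714 = $2,086.84.
Effective yield on the $2,000 outlay: 2,086.84 / 2,000 − 1 = 0.043420 = 4.342%.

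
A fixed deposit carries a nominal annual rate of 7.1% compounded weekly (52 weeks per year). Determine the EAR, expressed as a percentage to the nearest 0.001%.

EAR = (1 + 0.071/52)^52 − 1.
= (1 + 0.001365)^52 − 1 = 1.073529 − 1 = 7.353%.

7.353%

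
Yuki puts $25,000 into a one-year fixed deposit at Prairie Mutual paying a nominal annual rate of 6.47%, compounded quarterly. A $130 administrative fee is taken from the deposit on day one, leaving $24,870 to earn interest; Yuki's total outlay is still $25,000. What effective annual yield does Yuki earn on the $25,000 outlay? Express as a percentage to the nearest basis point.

Value after one year: 24,870 × (1 + 0.0647/4)^4 = 24,870 × 1.066287 = $26,518.55.
Effective yield on the $25,000 outlay: 26,518.55 / 25,000 − 1 = 0.060742 = 6.07%.

6.07%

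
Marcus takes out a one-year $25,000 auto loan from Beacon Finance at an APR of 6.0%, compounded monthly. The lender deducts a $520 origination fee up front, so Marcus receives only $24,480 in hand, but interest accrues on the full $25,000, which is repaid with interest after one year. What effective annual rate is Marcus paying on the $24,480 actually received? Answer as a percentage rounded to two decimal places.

Amount owed after one year: 25,000 × (1 + 0.060/12)^12 = 25,000 × 1.061678 = $26,541.95.
Effective rate on net proceeds: 26,541.95 / 24,480 − 1 = 0.084230 = 8.42%.

8.42%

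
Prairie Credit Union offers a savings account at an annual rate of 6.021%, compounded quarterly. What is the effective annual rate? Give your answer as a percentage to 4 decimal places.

EAR = (1 + 0.06021/4)^4 − 1.
= (1 + 0.015052)^4 − 1 = 1.061583 − 1 = 6.1583%.

6.1583%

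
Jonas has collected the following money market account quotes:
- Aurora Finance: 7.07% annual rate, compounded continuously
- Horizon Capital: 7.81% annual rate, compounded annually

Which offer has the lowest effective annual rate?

Aurora Finance

Aurora Finance: e^0.0707 − 1 = 7.326%
Horizon Capital: compounded annually, EAR = 7.810%
The lowest effective annual rate is Aurora Finance at 7.326%.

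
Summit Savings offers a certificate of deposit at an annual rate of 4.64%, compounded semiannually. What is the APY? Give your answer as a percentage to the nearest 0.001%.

EAR = (1 + 0.0464/2)^2 − 1.
= 1.046938 − 1 = 4.694%.

4.694%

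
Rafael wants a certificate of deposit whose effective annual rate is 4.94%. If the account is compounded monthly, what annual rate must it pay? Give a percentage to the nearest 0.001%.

(1 + r/12)^12 − 1 = 0.0494, so 1 + r/12 = 1.0494^(1/12).
r/12 = 0.004026, so r = 0.048316 = 4.832%.

4.832%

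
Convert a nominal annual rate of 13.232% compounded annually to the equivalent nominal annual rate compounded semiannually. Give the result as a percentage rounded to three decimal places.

12.821%

Compounded annually, EAR = nominal = 0.132320.
Solve (1 + r/2)^2 = 1.132320: r/2 = 1.132320^(1/2) − 1 = 0.064105, so r = 0.128211 = 12.821%.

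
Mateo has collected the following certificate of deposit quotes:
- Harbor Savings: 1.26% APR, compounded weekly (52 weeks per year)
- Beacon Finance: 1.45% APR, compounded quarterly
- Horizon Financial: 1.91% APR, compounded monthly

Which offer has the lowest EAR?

Harbor Savings

Harbor Savings: (1 + 0.0126/52)^52 − 1 = 1.268%
Beacon Finance: (1 + 0.0145/4)^4 − 1 = 1.458%
Horizon Financial: (1 + 0.0191/12)^12 − 1 = 1.927%
The lowest effective annual rate is Harbor Savings at 1.268%.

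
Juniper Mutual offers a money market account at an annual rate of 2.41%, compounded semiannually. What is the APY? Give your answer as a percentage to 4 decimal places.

2.4245%

EAR = (1 + 0.0241/2)^2 − 1.
= 1.024245 − 1 = 2.4245%.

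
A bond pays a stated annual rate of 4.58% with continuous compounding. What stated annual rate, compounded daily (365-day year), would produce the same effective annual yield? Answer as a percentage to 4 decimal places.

EAR under continuous compounding: e^0.0458 − 1 = 0.046865.
Solve (1 + r/365)^365 = 1.046865: r/365 = 1.046865^(1/365) − 1 = 0.000125, so r = 0.045803 = 4.5803%.

4.5803%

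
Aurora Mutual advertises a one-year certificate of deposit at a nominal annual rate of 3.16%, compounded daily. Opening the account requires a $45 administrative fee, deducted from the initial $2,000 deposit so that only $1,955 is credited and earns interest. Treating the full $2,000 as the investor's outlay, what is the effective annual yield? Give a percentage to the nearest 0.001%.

Value after one year: 1,955 × (1 + 0.0316/365)^365 = 1,955 × 1.032103 = $2,017.76.
Effective yield on the $2,000 outlay: 2,017.76 / 2,000 − 1 = 0.008881 = 0.888%.

0.888%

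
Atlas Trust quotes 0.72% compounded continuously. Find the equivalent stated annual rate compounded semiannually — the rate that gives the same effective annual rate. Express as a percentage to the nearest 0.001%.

0.721%

EAR under continuous compounding: e^0.0072 − 1 = 0.007226.
Solve (1 + r/2)^2 = 1.007226: r/2 = 1.007226^(1/2) − 1 = 0.003606, so r = 0.007213 = 0.721%.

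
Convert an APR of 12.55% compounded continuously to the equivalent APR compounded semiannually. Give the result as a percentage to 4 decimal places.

12.9521%

EAR under continuous compounding: e^0.1255 − 1 = 0.133715.
Solve (1 + r/2)^2 = 1.133715: r/2 = 1.133715^(1/2) − 1 = 0.064761, so r = 0.129521 = 12.9521%.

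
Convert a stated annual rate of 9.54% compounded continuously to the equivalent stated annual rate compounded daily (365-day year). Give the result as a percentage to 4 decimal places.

9.5412%

EAR under continuous compounding: e^0.0954 − 1 = 0.100099.
Solve (1 + r/365)^365 = 1.100099: r/365 = 1.100099^(1/365) − 1 = 0.000261, so r = 0.095412 = 9.5412%.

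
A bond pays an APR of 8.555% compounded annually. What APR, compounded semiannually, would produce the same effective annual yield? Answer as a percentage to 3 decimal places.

8.379%

Compounded annually, EAR = nominal = 0.085550.
Solve (1 + r/2)^2 = 1.085550: r/2 = 1.085550^(1/2) − 1 = 0.041897, so r = 0.083795 = 8.379%.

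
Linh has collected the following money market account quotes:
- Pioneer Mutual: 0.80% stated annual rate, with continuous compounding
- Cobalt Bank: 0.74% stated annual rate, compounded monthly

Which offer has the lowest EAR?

Pioneer Mutual: e^0.0080 − 1 = 0.803%
Cobalt Bank: (1 + 0.0074/12)^12 − 1 = 0.743%
The lowest effective annual rate is Cobalt Bank at 0.743%.

Cobalt Bank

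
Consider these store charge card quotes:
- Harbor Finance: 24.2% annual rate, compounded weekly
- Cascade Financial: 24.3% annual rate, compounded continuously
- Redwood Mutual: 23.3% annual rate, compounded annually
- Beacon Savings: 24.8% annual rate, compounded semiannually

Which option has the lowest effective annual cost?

Redwood Mutual

Harbor Finance: (1 + 0.242/52)^52 − 1 = 27.308%
Cascade Financial: e^0.243 − 1 = 27.507%
Redwood Mutual: compounded annually, EAR = 23.300%
Beacon Savings: (1 + 0.248/2)^2 − 1 = 26.338%
The lowest effective annual rate is Redwood Mutual at 23.300%.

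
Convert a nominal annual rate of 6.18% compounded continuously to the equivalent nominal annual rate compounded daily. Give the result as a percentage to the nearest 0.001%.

6.181%

EAR under continuous compounding: e^0.0618 − 1 = 0.063750.
Solve (1 + r/365)^365 = 1.063750: r/365 = 1.063750^(1/365) − 1 = 0.000169, so r = 0.061805 = 6.181%.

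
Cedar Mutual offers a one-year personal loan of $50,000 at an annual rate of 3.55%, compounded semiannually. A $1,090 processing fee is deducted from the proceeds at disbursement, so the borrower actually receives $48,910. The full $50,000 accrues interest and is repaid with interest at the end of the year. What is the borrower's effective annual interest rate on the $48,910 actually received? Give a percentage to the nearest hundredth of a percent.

5.89%

Amount owed after one year: 50,000 × (1 + 0.0355/2)^2 = 50,000 × 1.035815 = $51,790.75.
Effective rate on net proceeds: 51,790.75 / 48,910 − 1 = 0.058899 = 5.89%.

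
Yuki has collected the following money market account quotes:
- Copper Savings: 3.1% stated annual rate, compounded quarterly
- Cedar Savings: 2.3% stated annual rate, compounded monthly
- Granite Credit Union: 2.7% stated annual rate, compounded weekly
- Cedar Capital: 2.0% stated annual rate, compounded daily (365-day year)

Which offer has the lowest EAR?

Copper Savings: (1 + 0.031/4)^4 − 1 = 3.136%
Cedar Savings: (1 + 0.023/12)^12 − 1 = 2.324%
Granite Credit Union: (1 + 0.027/52)^52 − 1 = 2.736%
Cedar Capital: (1 + 0.020/365)^365 − 1 = 2.020%
The lowest effective annual rate is Cedar Capital at 2.020%.

Cedar Capital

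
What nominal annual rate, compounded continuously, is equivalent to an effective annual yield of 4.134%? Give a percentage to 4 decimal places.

Continuous: nominal r satisfies e^r − 1 = 0.04134.
r = ln(1 + 0.04134) = ln(1.04134) = 0.040508 = 4.0508%.

4.0508%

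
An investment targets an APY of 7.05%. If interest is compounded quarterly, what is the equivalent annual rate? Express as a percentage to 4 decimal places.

(1 + r/4)^4 − 1 = 0.0705, so 1 + r/4 = 1.0705^(1/4).
r/4 = 0.017177, so r = 0.068709 = 6.8709%.

6.8709%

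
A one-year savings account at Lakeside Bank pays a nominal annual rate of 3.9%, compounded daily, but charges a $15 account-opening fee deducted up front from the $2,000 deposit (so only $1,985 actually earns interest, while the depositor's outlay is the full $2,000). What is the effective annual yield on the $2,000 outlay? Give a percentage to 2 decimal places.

Value after one year: 1,985 × (1 + 0.039/365)^365 = 1,985 × 1.039768 = $2,063.94.
Effective yield on the $2,000 outlay: 2,063.94 / 2,000 − 1 = 0.031970 = 3.20%.

3.20%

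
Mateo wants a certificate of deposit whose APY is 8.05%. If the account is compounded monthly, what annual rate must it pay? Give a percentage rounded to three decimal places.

7.767%

(1 + r/12)^12 − 1 = 0.0805, so 1 + r/12 = 1.0805^(1/12).
r/12 = 0.006473, so r = 0.077674 = 7.767%.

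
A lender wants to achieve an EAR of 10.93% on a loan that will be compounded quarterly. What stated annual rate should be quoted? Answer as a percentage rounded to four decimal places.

(1 + r/4)^4 − 1 = 0.1093, so 1 + r/4 = 1.1093^(1/4).
r/4 = 0.026271, so r = 0.105086 = 10.5086%.

10.5086%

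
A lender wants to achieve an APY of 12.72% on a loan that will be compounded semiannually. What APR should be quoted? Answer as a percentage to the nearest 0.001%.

(1 + r/2)^2 − 1 = 0.1272, so 1 + r/2 = 1.1272^(1/2).
r/2 = 0.061697, so r = 0.123394 = 12.339%.

12.339%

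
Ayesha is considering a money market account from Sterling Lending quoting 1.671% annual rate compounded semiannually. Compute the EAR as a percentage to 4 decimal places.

1.6780%

EAR = (1 + 0.01671/2)^2 − 1.
= 1.016780 − 1 = 1.6780%.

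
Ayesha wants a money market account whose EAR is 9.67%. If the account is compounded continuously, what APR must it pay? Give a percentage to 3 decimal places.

9.231%

Continuous: nominal r satisfies e^r − 1 = 0.0967.
r = ln(1 + 0.0967) = ln(1.0967) = 0.092306 = 9.231%.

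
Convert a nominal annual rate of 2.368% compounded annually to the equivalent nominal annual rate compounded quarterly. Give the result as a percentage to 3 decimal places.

Compounded annually, EAR = nominal = 0.023680.
Solve (1 + r/4)^4 = 1.023680: r/4 = 1.023680^(1/4) − 1 = 0.005868, so r = 0.023473 = 2.347%.

2.347%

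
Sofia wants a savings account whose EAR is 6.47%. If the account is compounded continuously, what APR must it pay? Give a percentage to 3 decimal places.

6.269%

Continuous: nominal r satisfies e^r − 1 = 0.0647.
r = ln(1 + 0.0647) = ln(1.0647) = 0.062693 = 6.269%.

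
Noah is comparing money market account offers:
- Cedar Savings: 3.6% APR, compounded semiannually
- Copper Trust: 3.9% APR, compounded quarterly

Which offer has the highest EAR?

Cedar Savings: (1 + 0.036/2)^2 − 1 = 3.632%
Copper Trust: (1 + 0.039/4)^4 − 1 = 3.957%
The highest effective annual rate is Copper Trust at 3.957%.

Copper Trust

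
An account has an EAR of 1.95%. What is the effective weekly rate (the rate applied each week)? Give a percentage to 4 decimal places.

0.0371%

The per-week rate i satisfies (1 + i)^52 = 1 + 0.0195.
i = 1.0195^(1/52) − 1 = 0.0003715 = 0.0371%.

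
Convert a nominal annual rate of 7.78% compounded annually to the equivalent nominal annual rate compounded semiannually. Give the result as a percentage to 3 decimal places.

7.634%

Compounded annually, EAR = nominal = 0.077800.
Solve (1 + r/2)^2 = 1.077800: r/2 = 1.077800^(1/2) − 1 = 0.038171, so r = 0.076343 = 7.634%.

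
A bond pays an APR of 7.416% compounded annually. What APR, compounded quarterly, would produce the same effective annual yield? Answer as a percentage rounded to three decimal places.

7.218%

Compounded annually, EAR = nominal = 0.074160.
Solve (1 + r/4)^4 = 1.074160: r/4 = 1.074160^(1/4) − 1 = 0.018046, so r = 0.072183 = 7.218%.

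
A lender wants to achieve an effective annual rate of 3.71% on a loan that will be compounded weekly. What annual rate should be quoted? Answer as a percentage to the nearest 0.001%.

(1 + r/52)^52 − 1 = 0.0371, so 1 + r/52 = 1.0371^(1/52).
r/52 = 0.000701, so r = 0.036441 = 3.644%.

3.644%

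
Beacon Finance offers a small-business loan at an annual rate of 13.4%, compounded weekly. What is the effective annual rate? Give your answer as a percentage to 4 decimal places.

14.3196%

EAR = (1 + 0.134/52)^52 − 1.
= (1 + 0.002577)^52 − 1 = 1.143196 − 1 = 14.3196%.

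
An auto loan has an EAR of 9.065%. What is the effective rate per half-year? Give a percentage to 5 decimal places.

The per-half-year rate i satisfies (1 + i)^2 = 1 + 0.09065.
i = 1.09065^(1/2) − 1 = 0.0443419 = 4.43419%.

4.43419%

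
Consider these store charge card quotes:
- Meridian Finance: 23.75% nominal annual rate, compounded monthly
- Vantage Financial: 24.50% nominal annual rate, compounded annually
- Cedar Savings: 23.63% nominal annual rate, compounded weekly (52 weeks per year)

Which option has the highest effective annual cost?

Cedar Savings

Meridian Finance: (1 + 0.2375/12)^12 − 1 = 26.514%
Vantage Financial: compounded annually, EAR = 24.500%
Cedar Savings: (1 + 0.2363/52)^52 − 1 = 26.588%
The highest effective annual rate is Cedar Savings at 26.588%.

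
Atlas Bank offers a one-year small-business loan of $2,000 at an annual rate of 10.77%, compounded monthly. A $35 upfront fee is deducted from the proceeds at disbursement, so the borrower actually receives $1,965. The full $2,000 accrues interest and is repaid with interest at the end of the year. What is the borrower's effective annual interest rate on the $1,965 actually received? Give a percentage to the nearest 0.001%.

13.301%

Amount owed after one year: 2,000 × (1 + 0.1077/12)^12 = 2,000 × 1.113179 = $2,226.36.
Effective rate on net proceeds: 2,226.36 / 1,965 − 1 = 0.133006 = 13.301%.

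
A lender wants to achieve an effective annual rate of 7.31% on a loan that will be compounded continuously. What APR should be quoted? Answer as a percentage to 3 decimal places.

7.055%

Continuous: nominal r satisfies e^r − 1 = 0.0731.
r = ln(1 + 0.0731) = ln(1.0731) = 0.070552 = 7.055%.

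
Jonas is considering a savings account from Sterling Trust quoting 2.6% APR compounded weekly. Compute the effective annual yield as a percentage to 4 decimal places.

2.6334%

EAR = (1 + 0.026/52)^52 − 1.
= (1 + 0.000500)^52 − 1 = 1.026334 − 1 = 2.6334%.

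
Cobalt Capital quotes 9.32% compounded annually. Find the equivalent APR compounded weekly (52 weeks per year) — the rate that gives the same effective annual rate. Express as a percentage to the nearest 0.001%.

8.919%

Compounded annually, EAR = nominal = 0.093200.
Solve (1 + r/52)^52 = 1.093200: r/52 = 1.093200^(1/52) − 1 = 0.001715, so r = 0.089186 = 8.919%.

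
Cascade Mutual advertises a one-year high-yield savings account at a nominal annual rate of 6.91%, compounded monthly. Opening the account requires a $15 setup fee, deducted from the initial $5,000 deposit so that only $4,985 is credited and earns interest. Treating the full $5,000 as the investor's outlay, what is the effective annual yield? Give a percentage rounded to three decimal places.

Value after one year: 4,985 × (1 + 0.0691/12)^12 = 4,985 × 1.071331 = $5,340.59.
Effective yield on the $5,000 outlay: 5,340.59 / 5,000 − 1 = 0.068117 = 6.812%.

6.812%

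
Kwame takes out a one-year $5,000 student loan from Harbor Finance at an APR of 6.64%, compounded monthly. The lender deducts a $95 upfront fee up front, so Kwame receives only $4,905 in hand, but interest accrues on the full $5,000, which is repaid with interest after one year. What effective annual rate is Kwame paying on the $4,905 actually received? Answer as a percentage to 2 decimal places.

Amount owed after one year: 5,000 × (1 + 0.0664/12)^12 = 5,000 × 1.068459 = $5,342.29.
Effective rate on net proceeds: 5,342.29 / 4,905 − 1 = 0.089152 = 8.92%.

8.92%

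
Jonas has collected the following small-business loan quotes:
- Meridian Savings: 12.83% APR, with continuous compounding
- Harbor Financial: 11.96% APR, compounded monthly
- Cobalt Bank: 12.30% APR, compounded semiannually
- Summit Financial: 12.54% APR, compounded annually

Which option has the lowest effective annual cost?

Meridian Savings: e^0.1283 − 1 = 13.689%
Harbor Financial: (1 + 0.1196/12)^12 − 1 = 12.638%
Cobalt Bank: (1 + 0.1230/2)^2 − 1 = 12.678%
Summit Financial: compounded annually, EAR = 12.540%
The lowest effective annual rate is Summit Financial at 12.540%.

Summit Financial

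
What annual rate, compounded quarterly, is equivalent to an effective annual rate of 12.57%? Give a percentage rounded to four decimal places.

12.0175%

(1 + r/4)^4 − 1 = 0.1257, so 1 + r/4 = 1.1257^(1/4).
r/4 = 0.030044, so r = 0.120175 = 12.0175%.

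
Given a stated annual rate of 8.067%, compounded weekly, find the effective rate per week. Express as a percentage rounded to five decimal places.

With a nominal annual rate compounded weekly, the periodic rate is the nominal rate divided by 52.
i = 0.08067 / 52 = 0.0015513 = 0.15513%.

0.15513%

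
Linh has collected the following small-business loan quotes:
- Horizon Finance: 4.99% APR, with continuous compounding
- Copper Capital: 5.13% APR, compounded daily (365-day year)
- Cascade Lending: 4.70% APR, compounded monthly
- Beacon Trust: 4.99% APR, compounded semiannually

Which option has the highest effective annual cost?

Horizon Finance: e^0.0499 − 1 = 5.117%
Copper Capital: (1 + 0.0513/365)^365 − 1 = 5.263%
Cascade Lending: (1 + 0.0470/12)^12 − 1 = 4.803%
Beacon Trust: (1 + 0.0499/2)^2 − 1 = 5.052%
The highest effective annual rate is Copper Capital at 5.263%.

Copper Capital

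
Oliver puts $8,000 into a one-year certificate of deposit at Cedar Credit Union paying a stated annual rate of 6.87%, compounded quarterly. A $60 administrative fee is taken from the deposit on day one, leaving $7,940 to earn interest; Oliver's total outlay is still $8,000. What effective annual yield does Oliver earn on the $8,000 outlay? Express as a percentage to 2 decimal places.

Value after one year: 7,940 × (1 + 0.0687/4)^4 = 7,940 × 1.070490 = $8,499.69.
Effective yield on the $8,000 outlay: 8,499.69 / 8,000 − 1 = 0.062462 = 6.25%.

6.25%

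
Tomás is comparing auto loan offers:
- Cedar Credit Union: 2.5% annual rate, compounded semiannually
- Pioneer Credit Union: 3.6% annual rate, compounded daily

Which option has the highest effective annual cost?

Pioneer Credit Union

Cedar Credit Union: (1 + 0.025/2)^2 − 1 = 2.516%
Pioneer Credit Union: (1 + 0.036/365)^365 − 1 = 3.665%
The highest effective annual rate is Pioneer Credit Union at 3.665%.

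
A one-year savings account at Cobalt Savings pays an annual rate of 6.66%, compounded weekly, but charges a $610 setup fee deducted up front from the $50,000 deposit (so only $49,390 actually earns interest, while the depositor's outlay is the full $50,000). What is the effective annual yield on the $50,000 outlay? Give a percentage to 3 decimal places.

Value after one year: 49,390 × (1 + 0.0666/52)^52 = 49,390 × 1.068822 = $52,789.13.
Effective yield on the $50,000 outlay: 52,789.13 / 50,000 − 1 = 0.055783 = 5.578%.

5.578%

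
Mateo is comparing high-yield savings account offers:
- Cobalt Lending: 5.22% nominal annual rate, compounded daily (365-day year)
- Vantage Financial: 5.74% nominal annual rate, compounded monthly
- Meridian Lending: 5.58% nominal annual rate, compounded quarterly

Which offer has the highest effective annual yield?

Cobalt Lending: (1 + 0.0522/365)^365 − 1 = 5.358%
Vantage Financial: (1 + 0.0574/12)^12 − 1 = 5.893%
Meridian Lending: (1 + 0.0558/4)^4 − 1 = 5.698%
The highest effective annual rate is Vantage Financial at 5.893%.

Vantage Financial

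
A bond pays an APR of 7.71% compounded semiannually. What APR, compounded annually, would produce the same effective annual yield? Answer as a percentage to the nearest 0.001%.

7.859%

EAR = (1 + 0.0771/2)^2 − 1 = 0.078586.
Compounded annually, the equivalent nominal rate is the EAR itself: 7.859%.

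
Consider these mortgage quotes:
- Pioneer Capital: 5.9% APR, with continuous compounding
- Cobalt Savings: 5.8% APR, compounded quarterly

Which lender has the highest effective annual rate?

Pioneer Capital: e^0.059 − 1 = 6.078%
Cobalt Savings: (1 + 0.058/4)^4 − 1 = 5.927%
The highest effective annual rate is Pioneer Capital at 6.078%.

Pioneer Capital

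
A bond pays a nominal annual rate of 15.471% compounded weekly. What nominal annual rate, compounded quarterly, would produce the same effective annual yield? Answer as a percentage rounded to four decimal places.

EAR = (1 + 0.15471/52)^52 − 1 = 0.167051.
Solve (1 + r/4)^4 = 1.167051: r/4 = 1.167051^(1/4) − 1 = 0.039376, so r = 0.157502 = 15.7502%.

15.7502%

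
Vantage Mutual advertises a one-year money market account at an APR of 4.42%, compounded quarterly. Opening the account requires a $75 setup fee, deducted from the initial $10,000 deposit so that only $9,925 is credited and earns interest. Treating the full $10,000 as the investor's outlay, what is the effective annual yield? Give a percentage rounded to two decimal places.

Value after one year: 9,925 × (1 + 0.0442/4)^4 = 9,925 × 1.044938 = $10,371.01.
Effective yield on the $10,000 outlay: 10,371.01 / 10,000 − 1 = 0.037101 = 3.71%.

3.71%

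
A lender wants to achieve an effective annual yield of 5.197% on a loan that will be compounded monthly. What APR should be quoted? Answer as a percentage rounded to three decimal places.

5.077%

(1 + r/12)^12 − 1 = 0.05197, so 1 + r/12 = 1.05197^(1/12).
r/12 = 0.004231, so r = 0.050772 = 5.077%.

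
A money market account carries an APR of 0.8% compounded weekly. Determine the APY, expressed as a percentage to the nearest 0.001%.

0.803%

EAR = (1 + 0.008/52)^52 − 1.
= 1.008031 − 1 = 0.803%.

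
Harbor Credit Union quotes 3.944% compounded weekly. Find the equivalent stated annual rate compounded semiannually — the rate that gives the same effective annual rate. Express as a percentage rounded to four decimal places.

3.9816%

EAR = (1 + 0.03944/52)^52 − 1 = 0.040213.
Solve (1 + r/2)^2 = 1.040213: r/2 = 1.040213^(1/2) − 1 = 0.019908, so r = 0.039816 = 3.9816%.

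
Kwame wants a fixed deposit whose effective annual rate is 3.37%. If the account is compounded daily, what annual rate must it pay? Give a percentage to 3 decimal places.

3.315%

(1 + r/365)^365 − 1 = 0.0337, so 1 + r/365 = 1.0337^(1/365).
r/365 = 0.000091, so r = 0.033146 = 3.315%.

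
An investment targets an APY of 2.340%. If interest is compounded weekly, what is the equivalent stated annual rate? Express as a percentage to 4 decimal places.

(1 + r/52)^52 − 1 = 0.02340, so 1 + r/52 = 1.02340^(1/52).
r/52 = 0.000445, so r = 0.023136 = 2.3136%.

2.3136%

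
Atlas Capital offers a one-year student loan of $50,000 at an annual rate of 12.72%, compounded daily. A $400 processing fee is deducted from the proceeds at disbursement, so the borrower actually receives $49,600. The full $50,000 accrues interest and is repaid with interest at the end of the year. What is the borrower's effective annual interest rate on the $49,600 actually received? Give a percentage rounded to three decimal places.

Amount owed after one year: 50,000 × (1 + 0.1272/365)^365 = 50,000 × 1.135619 = $56,780.95.
Effective rate on net proceeds: 56,780.95 / 49,600 − 1 = 0.144777 = 14.478%.

14.478%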